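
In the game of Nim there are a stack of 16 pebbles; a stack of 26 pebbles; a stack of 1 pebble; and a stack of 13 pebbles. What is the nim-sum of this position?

Compute the nim-sum pairwise:
16 ^ 26 = 10
10 ^ 1 = 11
11 ^ 13 = 6

6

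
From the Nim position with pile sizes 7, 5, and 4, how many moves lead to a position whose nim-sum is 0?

3

Nim-sum: 7 XOR 5 XOR 4 = 6.
The overall nim-sum is X = 6. A pile of size p has a winning move iff p XOR X < p (reduce it to p XOR X).
  7: 7 XOR 6 = 1 < 7 — winning move (to 1).
  5: 5 XOR 6 = 3 < 5 — winning move (to 3).
  4: 4 XOR 6 = 2 < 4 — winning move (to 2).
That gives 3 winning moves.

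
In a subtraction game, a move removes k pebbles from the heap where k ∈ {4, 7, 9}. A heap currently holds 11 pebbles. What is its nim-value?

2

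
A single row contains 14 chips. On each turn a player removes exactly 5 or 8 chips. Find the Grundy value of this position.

Build the Grundy sequence with g(k) = mex{g(k−s) : s ∈ {5, 8}, s ≤ k}:
k:     0  1  2  3  4  5  6  7  8  9 10 11 12 13 14
g(k):  0  0  0  0  0  1  1  1  1  1  2  2  2  0  0
So g(14) = 0.

0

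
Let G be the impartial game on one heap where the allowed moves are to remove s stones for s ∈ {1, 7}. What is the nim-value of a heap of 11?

Build the Grundy sequence with g(k) = mex{g(k−s) : s ∈ {1, 7}, s ≤ k}:
g(0) = mex{} = 0
g(1) = mex{0} = 1
g(2) = mex{1} = 0
g(3) = mex{0} = 1
g(4) = mex{1} = 0
g(5) = mex{0} = 1
g(6) = mex{1} = 0
g(7) = mex{0} = 1
g(8) = mex{1} = 0
g(9) = mex{0} = 1
g(10) = mex{1} = 0
g(11) = mex{0} = 1
So g(11) = 1.

1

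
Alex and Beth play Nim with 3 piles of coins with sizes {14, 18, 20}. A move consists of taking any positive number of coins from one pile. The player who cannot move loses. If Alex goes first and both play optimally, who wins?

Compute the nim-sum pairwise:
14 ⊕ 18 = 28
28 ⊕ 20 = 8
The nim-sum is 8 ≠ 0, so this is an N-position: the player to move can win; Alex has a winning move.

Alex wins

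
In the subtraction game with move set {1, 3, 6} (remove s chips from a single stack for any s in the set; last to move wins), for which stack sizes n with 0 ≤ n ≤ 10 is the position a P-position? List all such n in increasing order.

Compute g(0), g(1), … for moves {1, 3, 6}:
k:     0  1  2  3  4  5  6  7  8  9 10
g(k):  0  1  0  1  0  1  2  3  2  0  1
The P-positions (g = 0) in 0..10 are 0, 2, 4, 9.

0, 2, 4, 9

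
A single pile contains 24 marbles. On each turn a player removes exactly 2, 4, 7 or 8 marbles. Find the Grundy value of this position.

Build the Grundy sequence with g(k) = mex{g(k−s) : s ∈ {2, 4, 7, 8}, s ≤ k}:
k:     0  1  2  3  4  5  6  7  8  9 10 11 12 13 14 15 16 17 18 19 20 21 22 23 24
g(k):  0  0  1  1  2  2  0  3  1  4  2  0  0  1  1  2  2  0  3  1  4  2  0  0  1
So g(24) = 1.

1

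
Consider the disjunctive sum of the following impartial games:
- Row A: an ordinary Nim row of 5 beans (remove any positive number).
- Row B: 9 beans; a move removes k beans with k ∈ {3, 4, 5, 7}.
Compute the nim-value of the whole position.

6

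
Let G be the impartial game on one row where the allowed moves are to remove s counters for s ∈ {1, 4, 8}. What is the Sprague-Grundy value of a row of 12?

Grundy values for subtraction set {1, 4, 8}:
g(0) = mex{} = 0
g(1) = mex{0} = 1
g(2) = mex{1} = 0
g(3) = mex{0} = 1
g(4) = mex{0,1} = 2
g(5) = mex{1,2} = 0
g(6) = mex{0} = 1
g(7) = mex{1} = 0
g(8) = mex{0,2} = 1
g(9) = mex{0,1} = 2
g(10) = mex{0,1,2} = 3
g(11) = mex{0,1,3} = 2
g(12) = mex{1,2} = 0
So g(12) = 0.

0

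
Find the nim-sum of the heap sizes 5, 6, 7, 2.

6

Nim-sum: 5 ⊕ 6 ⊕ 7 ⊕ 2 = 6.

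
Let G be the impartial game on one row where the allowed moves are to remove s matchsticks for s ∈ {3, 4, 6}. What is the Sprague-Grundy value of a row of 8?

Compute g(0), g(1), … for moves {3, 4, 6}:
g(0) = mex{} = 0
g(1) = mex{} = 0
g(2) = mex{} = 0
g(3) = mex{0} = 1
g(4) = mex{0} = 1
g(5) = mex{0} = 1
g(6) = mex{0,1} = 2
g(7) = mex{0,1} = 2
g(8) = mex{0,1} = 2
So g(8) = 2.

2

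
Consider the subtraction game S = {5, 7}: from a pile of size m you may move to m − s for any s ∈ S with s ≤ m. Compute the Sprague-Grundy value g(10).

Build the Grundy sequence with g(k) = mex{g(k−s) : s ∈ {5, 7}, s ≤ k}:
g(0) = mex{} = 0
g(1) = mex{} = 0
g(2) = mex{} = 0
g(3) = mex{} = 0
g(4) = mex{} = 0
g(5) = mex{0} = 1
g(6) = mex{0} = 1
g(7) = mex{0} = 1
g(8) = mex{0} = 1
g(9) = mex{0} = 1
g(10) = mex{0,1} = 2
So g(10) = 2.

2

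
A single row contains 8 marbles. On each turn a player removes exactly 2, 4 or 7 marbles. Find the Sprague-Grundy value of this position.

1

Grundy values for subtraction set {2, 4, 7}:
k:     0  1  2  3  4  5  6  7  8
g(k):  0  0  1  1  2  2  0  3  1
So g(8) = 1.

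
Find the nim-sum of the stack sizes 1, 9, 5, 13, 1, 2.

3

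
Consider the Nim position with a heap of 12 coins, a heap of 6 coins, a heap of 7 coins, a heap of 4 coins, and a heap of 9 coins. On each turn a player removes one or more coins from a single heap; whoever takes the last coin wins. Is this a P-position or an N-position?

P-position

Bitwise XOR of the heap sizes:
  1100  (12)
  0110  (6)
  0111  (7)
  0100  (4)
  1001  (9)
  ----
  0000  (0)
The nim-sum is 0, so this is a P-position: the player to move is in a losing position under optimal play.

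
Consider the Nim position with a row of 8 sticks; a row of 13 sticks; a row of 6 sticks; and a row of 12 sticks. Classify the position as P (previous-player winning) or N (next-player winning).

N-position

Compute the nim-sum pairwise:
8 XOR 13 = 5
5 XOR 6 = 3
3 XOR 12 = 15
The nim-sum is 15 ≠ 0, so this is an N-position: the player to move can win.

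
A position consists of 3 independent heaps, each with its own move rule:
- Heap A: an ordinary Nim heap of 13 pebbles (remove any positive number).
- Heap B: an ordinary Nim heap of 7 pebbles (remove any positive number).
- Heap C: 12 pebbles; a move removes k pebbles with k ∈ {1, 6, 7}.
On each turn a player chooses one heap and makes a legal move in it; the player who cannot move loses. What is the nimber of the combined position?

Heap A is a plain Nim heap of size 13, so its Grundy value is 13.
Heap B is a plain Nim heap of size 7, so its Grundy value is 7.
Build the Grundy sequence for heap C with g(k) = mex{g(k−s) : s ∈ {1, 6, 7}, s ≤ k}:
g(0) = mex{} = 0
g(1) = mex{0} = 1
g(2) = mex{1} = 0
g(3) = mex{0} = 1
g(4) = mex{1} = 0
g(5) = mex{0} = 1
g(6) = mex{0,1} = 2
g(7) = mex{0,1,2} = 3
g(8) = mex{0,1,3} = 2
g(9) = mex{0,1,2} = 3
g(10) = mex{0,1,3} = 2
g(11) = mex{0,1,2} = 3
g(12) = mex{1,2,3} = 0
So g(12) = 0.
The value of a disjunctive sum is the nim-sum of the parts.
Combined value = 13 ⊕ 7 ⊕ 0 = 10.

10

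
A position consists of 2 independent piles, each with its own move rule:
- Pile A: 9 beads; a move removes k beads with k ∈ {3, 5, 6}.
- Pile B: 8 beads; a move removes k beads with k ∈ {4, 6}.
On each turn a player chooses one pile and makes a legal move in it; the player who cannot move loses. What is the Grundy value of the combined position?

2

Grundy values for pile A (subtraction set {3, 5, 6}):
g(0) = mex{} = 0
g(1) = mex{} = 0
g(2) = mex{} = 0
g(3) = mex{0} = 1
g(4) = mex{0} = 1
g(5) = mex{0} = 1
g(6) = mex{0,1} = 2
g(7) = mex{0,1} = 2
g(8) = mex{0,1} = 2
g(9) = mex{1,2} = 0
So g(9) = 0.
Grundy values for pile B (subtraction set {4, 6}):
k:     0  1  2  3  4  5  6  7  8
g(k):  0  0  0  0  1  1  1  1  2
So g(8) = 2.
The value of a disjunctive sum is the nim-sum of the parts.
Combined value = 0 XOR 2 = 2.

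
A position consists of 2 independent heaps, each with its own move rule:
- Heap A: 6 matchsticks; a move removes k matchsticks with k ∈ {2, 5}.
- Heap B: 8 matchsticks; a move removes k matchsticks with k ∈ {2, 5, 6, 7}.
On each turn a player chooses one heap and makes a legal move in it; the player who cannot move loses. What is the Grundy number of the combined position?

3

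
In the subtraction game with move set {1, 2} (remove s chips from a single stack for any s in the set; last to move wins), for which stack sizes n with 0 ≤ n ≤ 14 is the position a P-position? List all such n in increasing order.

0, 3, 6, 9, 12

Grundy values for subtraction set {1, 2}:
g(0) = mex{} = 0
g(1) = mex{0} = 1
g(2) = mex{0,1} = 2
g(3) = mex{1,2} = 0
g(4) = mex{0,2} = 1
g(5) = mex{0,1} = 2
g(6) = mex{1,2} = 0
g(7) = mex{0,2} = 1
g(8) = mex{0,1} = 2
g(9) = mex{1,2} = 0
g(10) = mex{0,2} = 1
g(11) = mex{0,1} = 2
g(12) = mex{1,2} = 0
g(13) = mex{0,2} = 1
g(14) = mex{0,1} = 2
The P-positions (g = 0) in 0..14 are 0, 3, 6, 9, 12.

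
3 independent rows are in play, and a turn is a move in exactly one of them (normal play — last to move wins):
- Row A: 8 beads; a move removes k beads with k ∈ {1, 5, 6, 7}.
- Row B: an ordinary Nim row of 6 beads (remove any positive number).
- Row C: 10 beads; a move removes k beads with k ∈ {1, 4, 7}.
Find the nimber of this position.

4

For row A, compute g(0), g(1), … with moves {1, 5, 6, 7}:
g(0) = mex{} = 0
g(1) = mex{0} = 1
g(2) = mex{1} = 0
g(3) = mex{0} = 1
g(4) = mex{1} = 0
g(5) = mex{0} = 1
g(6) = mex{0,1} = 2
g(7) = mex{0,1,2} = 3
g(8) = mex{0,1,3} = 2
So g(8) = 2.
Row B is a plain Nim row of size 6, so its Grundy value is 6.
Grundy values for row C (subtraction set {1, 4, 7}):
g(0) = mex{} = 0
g(1) = mex{0} = 1
g(2) = mex{1} = 0
g(3) = mex{0} = 1
g(4) = mex{0,1} = 2
g(5) = mex{1,2} = 0
g(6) = mex{0} = 1
g(7) = mex{0,1} = 2
g(8) = mex{1,2} = 0
g(9) = mex{0} = 1
g(10) = mex{1} = 0
So g(10) = 0.
By the Sprague-Grundy theorem, the Grundy value of a sum of independent games is the XOR of the component values.
Combined value = 2 ⊕ 6 ⊕ 0 = 4.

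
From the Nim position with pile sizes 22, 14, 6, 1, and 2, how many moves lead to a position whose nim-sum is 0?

1

Bitwise XOR of the heap sizes:
  10110  (22)
  01110  (14)
  00110  (6)
  00001  (1)
  00010  (2)
  -----
  11101  (29)
The overall nim-sum is X = 29. A pile of size p has a winning move iff p XOR X < p (reduce it to p XOR X).
  22: 22 XOR 29 = 11 < 22 — winning move (to 11).
  14: 14 XOR 29 = 19 ≥ 14 — no move.
  6: 6 XOR 29 = 27 ≥ 6 — no move.
  1: 1 XOR 29 = 28 ≥ 1 — no move.
  2: 2 XOR 29 = 31 ≥ 2 — no move.
That gives 1 winning move.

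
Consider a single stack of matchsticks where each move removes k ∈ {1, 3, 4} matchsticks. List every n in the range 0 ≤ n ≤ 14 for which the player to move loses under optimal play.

0, 2, 7, 9, 14

Compute g(0), g(1), … for moves {1, 3, 4}:
g(0) = mex{} = 0
g(1) = mex{0} = 1
g(2) = mex{1} = 0
g(3) = mex{0} = 1
g(4) = mex{0,1} = 2
g(5) = mex{0,1,2} = 3
g(6) = mex{0,1,3} = 2
g(7) = mex{1,2} = 0
g(8) = mex{0,2,3} = 1
g(9) = mex{1,2,3} = 0
g(10) = mex{0,2} = 1
g(11) = mex{0,1} = 2
g(12) = mex{0,1,2} = 3
g(13) = mex{0,1,3} = 2
g(14) = mex{1,2} = 0
The P-positions (g = 0) in 0..14 are 0, 2, 7, 9, 14.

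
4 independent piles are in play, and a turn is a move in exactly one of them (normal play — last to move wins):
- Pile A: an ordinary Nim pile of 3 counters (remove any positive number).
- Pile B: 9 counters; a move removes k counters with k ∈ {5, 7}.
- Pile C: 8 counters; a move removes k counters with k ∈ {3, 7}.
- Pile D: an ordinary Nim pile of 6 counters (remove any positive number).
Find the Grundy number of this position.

Pile A is a plain Nim pile of size 3, so its Grundy value is 3.
For pile B, compute g(0), g(1), … with moves {5, 7}:
k:     0  1  2  3  4  5  6  7  8  9
g(k):  0  0  0  0  0  1  1  1  1  1
So g(9) = 1.
Grundy values for pile C (subtraction set {3, 7}):
k:     0  1  2  3  4  5  6  7  8
g(k):  0  0  0  1  1  1  0  2  2
So g(8) = 2.
Pile D is a plain Nim pile of size 6, so its Grundy value is 6.
By the Sprague-Grundy theorem, the Grundy value of a sum of independent games is the XOR of the component values.
Combined value = 3 XOR 1 XOR 2 XOR 6 = 6.

6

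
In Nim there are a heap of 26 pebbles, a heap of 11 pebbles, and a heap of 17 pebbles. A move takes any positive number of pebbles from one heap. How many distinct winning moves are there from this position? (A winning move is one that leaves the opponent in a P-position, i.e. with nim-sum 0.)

0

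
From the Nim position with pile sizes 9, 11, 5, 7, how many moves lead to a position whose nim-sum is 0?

0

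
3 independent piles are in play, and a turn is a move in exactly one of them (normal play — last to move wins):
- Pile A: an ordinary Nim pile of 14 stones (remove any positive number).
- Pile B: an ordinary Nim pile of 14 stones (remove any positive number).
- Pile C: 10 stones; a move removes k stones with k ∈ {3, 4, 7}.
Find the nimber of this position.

0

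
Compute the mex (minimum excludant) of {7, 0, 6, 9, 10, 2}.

0 is in the set but 1 is not, so the mex is 1.

1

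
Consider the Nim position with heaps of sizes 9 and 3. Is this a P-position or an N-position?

N-position

Write each in binary and XOR column by column:
  1001  (9)
  0011  (3)
  ----
  1010  (10)
The nim-sum is 10 ≠ 0, so this is an N-position: the player to move can win.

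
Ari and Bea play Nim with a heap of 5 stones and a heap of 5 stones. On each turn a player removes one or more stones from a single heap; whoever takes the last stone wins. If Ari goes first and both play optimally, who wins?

Compute the nim-sum pairwise:
5 XOR 5 = 0
The nim-sum is 0, so this is a P-position: the player to move is in a losing position under optimal play; Ari is about to move from it and so loses — Bea wins.

Bea wins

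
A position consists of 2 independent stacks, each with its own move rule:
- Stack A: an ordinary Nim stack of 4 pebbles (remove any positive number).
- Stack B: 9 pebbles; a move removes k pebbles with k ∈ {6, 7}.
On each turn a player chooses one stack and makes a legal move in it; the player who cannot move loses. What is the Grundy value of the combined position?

5

Stack A is a plain Nim stack of size 4, so its Grundy value is 4.
Build the Grundy sequence for stack B with g(k) = mex{g(k−s) : s ∈ {6, 7}, s ≤ k}:
g(0) = mex{} = 0
g(1) = mex{} = 0
g(2) = mex{} = 0
g(3) = mex{} = 0
g(4) = mex{} = 0
g(5) = mex{} = 0
g(6) = mex{0} = 1
g(7) = mex{0} = 1
g(8) = mex{0} = 1
g(9) = mex{0} = 1
So g(9) = 1.
By the Sprague-Grundy theorem, the Grundy value of a sum of independent games is the XOR of the component values.
Combined value = 4 ⊕ 1 = 5.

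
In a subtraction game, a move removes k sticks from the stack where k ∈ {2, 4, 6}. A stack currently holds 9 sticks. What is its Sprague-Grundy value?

Grundy values for subtraction set {2, 4, 6}:
k:     0  1  2  3  4  5  6  7  8  9
g(k):  0  0  1  1  2  2  3  3  0  0
So g(9) = 0.

0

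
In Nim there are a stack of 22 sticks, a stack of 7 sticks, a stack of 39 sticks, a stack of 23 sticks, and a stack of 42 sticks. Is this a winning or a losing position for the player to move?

Bitwise XOR of the heap sizes:
  010110  (22)
  000111  (7)
  100111  (39)
  010111  (23)
  101010  (42)
  ------
  001011  (11)
The nim-sum is 11 ≠ 0, so this is an N-position: the player to move can win.

Winning position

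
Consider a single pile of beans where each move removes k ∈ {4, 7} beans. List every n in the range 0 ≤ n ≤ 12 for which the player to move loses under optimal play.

0, 1, 2, 3, 11, 12

Build the Grundy sequence with g(k) = mex{g(k−s) : s ∈ {4, 7}, s ≤ k}:
k:     0  1  2  3  4  5  6  7  8  9 10 11 12
g(k):  0  0  0  0  1  1  1  1  2  2  2  0  0
The P-positions (g = 0) in 0..12 are 0, 1, 2, 3, 11, 12.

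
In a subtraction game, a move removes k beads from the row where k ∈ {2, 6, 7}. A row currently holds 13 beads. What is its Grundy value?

Compute g(0), g(1), … for moves {2, 6, 7}:
g(0) = mex{} = 0
g(1) = mex{} = 0
g(2) = mex{0} = 1
g(3) = mex{0} = 1
g(4) = mex{1} = 0
g(5) = mex{1} = 0
g(6) = mex{0} = 1
g(7) = mex{0} = 1
g(8) = mex{0,1} = 2
g(9) = mex{1} = 0
g(10) = mex{0,1,2} = 3
g(11) = mex{0} = 1
g(12) = mex{0,1,3} = 2
g(13) = mex{1} = 0
So g(13) = 0.

0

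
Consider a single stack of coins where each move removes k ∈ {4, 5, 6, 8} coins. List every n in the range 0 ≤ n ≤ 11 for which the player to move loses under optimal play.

0, 1, 2, 3

Build the Grundy sequence with g(k) = mex{g(k−s) : s ∈ {4, 5, 6, 8}, s ≤ k}:
k:     0  1  2  3  4  5  6  7  8  9 10 11
g(k):  0  0  0  0  1  1  1  1  2  2  2  2
The P-positions (g = 0) in 0..11 are 0, 1, 2, 3.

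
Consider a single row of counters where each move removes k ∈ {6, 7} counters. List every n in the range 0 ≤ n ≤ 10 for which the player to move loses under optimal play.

0, 1, 2, 3, 4, 5

Build the Grundy sequence with g(k) = mex{g(k−s) : s ∈ {6, 7}, s ≤ k}:
g(0) = mex{} = 0
g(1) = mex{} = 0
g(2) = mex{} = 0
g(3) = mex{} = 0
g(4) = mex{} = 0
g(5) = mex{} = 0
g(6) = mex{0} = 1
g(7) = mex{0} = 1
g(8) = mex{0} = 1
g(9) = mex{0} = 1
g(10) = mex{0} = 1
The P-positions (g = 0) in 0..10 are 0, 1, 2, 3, 4, 5.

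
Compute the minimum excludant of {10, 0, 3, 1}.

2

The values 0, 1 are all present; 2 is the first non-negative integer missing from the set.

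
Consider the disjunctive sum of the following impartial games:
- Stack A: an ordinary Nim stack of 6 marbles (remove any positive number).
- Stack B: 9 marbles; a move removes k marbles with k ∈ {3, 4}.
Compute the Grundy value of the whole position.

6

Stack A is a plain Nim stack of size 6, so its Grundy value is 6.
Build the Grundy sequence for stack B with g(k) = mex{g(k−s) : s ∈ {3, 4}, s ≤ k}:
k:     0  1  2  3  4  5  6  7  8  9
g(k):  0  0  0  1  1  1  2  0  0  0
So g(9) = 0.
The value of a disjunctive sum is the nim-sum of the parts.
Combined value = 6 ⊕ 0 = 6.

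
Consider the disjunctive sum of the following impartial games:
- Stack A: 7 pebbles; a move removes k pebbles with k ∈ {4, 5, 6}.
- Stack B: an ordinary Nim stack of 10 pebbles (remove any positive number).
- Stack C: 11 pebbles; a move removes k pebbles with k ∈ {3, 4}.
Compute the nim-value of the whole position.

10

Build the Grundy sequence for stack A with g(k) = mex{g(k−s) : s ∈ {4, 5, 6}, s ≤ k}:
g(0) = mex{} = 0
g(1) = mex{} = 0
g(2) = mex{} = 0
g(3) = mex{} = 0
g(4) = mex{0} = 1
g(5) = mex{0} = 1
g(6) = mex{0} = 1
g(7) = mex{0} = 1
So g(7) = 1.
Stack B is a plain Nim stack of size 10, so its Grundy value is 10.
Build the Grundy sequence for stack C with g(k) = mex{g(k−s) : s ∈ {3, 4}, s ≤ k}:
g(0) = mex{} = 0
g(1) = mex{} = 0
g(2) = mex{} = 0
g(3) = mex{0} = 1
g(4) = mex{0} = 1
g(5) = mex{0} = 1
g(6) = mex{0,1} = 2
g(7) = mex{1} = 0
g(8) = mex{1} = 0
g(9) = mex{1,2} = 0
g(10) = mex{0,2} = 1
g(11) = mex{0} = 1
So g(11) = 1.
By the Sprague-Grundy theorem, the Grundy value of a sum of independent games is the XOR of the component values.
Combined value = 1 ⊕ 10 ⊕ 1 = 10.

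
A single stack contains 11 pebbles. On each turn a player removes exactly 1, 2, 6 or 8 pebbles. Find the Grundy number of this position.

1

Compute g(0), g(1), … for moves {1, 2, 6, 8}:
k:     0  1  2  3  4  5  6  7  8  9 10 11
g(k):  0  1  2  0  1  2  3  0  1  2  0  1
So g(11) = 1.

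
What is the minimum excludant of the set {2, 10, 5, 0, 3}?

0 is in the set but 1 is not, so the mex is 1.

1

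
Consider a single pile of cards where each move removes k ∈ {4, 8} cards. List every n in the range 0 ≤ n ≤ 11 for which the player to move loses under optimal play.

0, 1, 2, 3

Grundy values for subtraction set {4, 8}:
k:     0  1  2  3  4  5  6  7  8  9 10 11
g(k):  0  0  0  0  1  1  1  1  2  2  2  2
The P-positions (g = 0) in 0..11 are 0, 1, 2, 3.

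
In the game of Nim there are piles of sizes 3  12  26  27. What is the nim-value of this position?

Nim-sum: 3 ⊕ 12 ⊕ 26 ⊕ 27 = 14.

14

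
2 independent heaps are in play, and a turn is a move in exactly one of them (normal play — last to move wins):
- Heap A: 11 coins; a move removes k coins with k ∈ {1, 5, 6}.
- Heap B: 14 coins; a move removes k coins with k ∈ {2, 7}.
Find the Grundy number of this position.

0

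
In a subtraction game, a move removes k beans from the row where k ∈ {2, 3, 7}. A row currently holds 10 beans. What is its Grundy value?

Grundy values for subtraction set {2, 3, 7}:
k:     0  1  2  3  4  5  6  7  8  9 10
g(k):  0  0  1  1  2  0  0  1  1  2  0
So g(10) = 0.

0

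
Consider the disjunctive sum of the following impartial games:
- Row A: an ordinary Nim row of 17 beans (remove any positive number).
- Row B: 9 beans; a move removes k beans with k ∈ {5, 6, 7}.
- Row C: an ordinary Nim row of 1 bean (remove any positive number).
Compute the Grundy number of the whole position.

17

Row A is a plain Nim row of size 17, so its Grundy value is 17.
For row B, compute g(0), g(1), … with moves {5, 6, 7}:
g(0) = mex{} = 0
g(1) = mex{} = 0
g(2) = mex{} = 0
g(3) = mex{} = 0
g(4) = mex{} = 0
g(5) = mex{0} = 1
g(6) = mex{0} = 1
g(7) = mex{0} = 1
g(8) = mex{0} = 1
g(9) = mex{0} = 1
So g(9) = 1.
Row C is a plain Nim row of size 1, so its Grundy value is 1.
By the Sprague-Grundy theorem, the Grundy value of a sum of independent games is the XOR of the component values.
Combined value = 17 ⊕ 1 ⊕ 1 = 17.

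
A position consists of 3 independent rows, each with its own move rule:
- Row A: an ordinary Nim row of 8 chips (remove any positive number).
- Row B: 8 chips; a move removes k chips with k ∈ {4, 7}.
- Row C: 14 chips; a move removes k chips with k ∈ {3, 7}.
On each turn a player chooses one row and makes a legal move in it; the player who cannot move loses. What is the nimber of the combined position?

11

Row A is a plain Nim row of size 8, so its Grundy value is 8.
For row B, compute g(0), g(1), … with moves {4, 7}:
k:     0  1  2  3  4  5  6  7  8
g(k):  0  0  0  0  1  1  1  1  2
So g(8) = 2.
For row C, compute g(0), g(1), … with moves {3, 7}:
k:     0  1  2  3  4  5  6  7  8  9 10 11 12 13 14
g(k):  0  0  0  1  1  1  0  2  2  1  0  0  0  1  1
So g(14) = 1.
The value of a disjunctive sum is the nim-sum of the parts.
Combined value = 8 XOR 2 XOR 1 = 11.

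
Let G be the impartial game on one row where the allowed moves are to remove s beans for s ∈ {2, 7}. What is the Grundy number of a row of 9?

0

Build the Grundy sequence with g(k) = mex{g(k−s) : s ∈ {2, 7}, s ≤ k}:
g(0) = mex{} = 0
g(1) = mex{} = 0
g(2) = mex{0} = 1
g(3) = mex{0} = 1
g(4) = mex{1} = 0
g(5) = mex{1} = 0
g(6) = mex{0} = 1
g(7) = mex{0} = 1
g(8) = mex{0,1} = 2
g(9) = mex{1} = 0
So g(9) = 0.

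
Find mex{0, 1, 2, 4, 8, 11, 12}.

3

The values 0, 1, 2 are all present; 3 is the first non-negative integer missing from the set.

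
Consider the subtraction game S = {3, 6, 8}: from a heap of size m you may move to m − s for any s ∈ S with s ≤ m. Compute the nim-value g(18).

2

Build the Grundy sequence with g(k) = mex{g(k−s) : s ∈ {3, 6, 8}, s ≤ k}:
k:     0  1  2  3  4  5  6  7  8  9 10 11 12 13 14 15 16 17 18
g(k):  0  0  0  1  1  1  2  2  2  3  3  0  0  0  1  1  1  2  2
So g(18) = 2.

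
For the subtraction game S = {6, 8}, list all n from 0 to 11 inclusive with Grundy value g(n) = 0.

0, 1, 2, 3, 4, 5

Build the Grundy sequence with g(k) = mex{g(k−s) : s ∈ {6, 8}, s ≤ k}:
k:     0  1  2  3  4  5  6  7  8  9 10 11
g(k):  0  0  0  0  0  0  1  1  1  1  1  1
The P-positions (g = 0) in 0..11 are 0, 1, 2, 3, 4, 5.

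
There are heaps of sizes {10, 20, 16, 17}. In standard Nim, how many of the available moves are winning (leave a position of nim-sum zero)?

3

Bitwise XOR of the heap sizes:
  01010  (10)
  10100  (20)
  10000  (16)
  10001  (17)
  -----
  11111  (31)
The overall nim-sum is X = 31. A heap of size p has a winning move iff p XOR X < p (reduce it to p XOR X).
  10: 10 XOR 31 = 21 ≥ 10 — no move.
  20: 20 XOR 31 = 11 < 20 — winning move (to 11).
  16: 16 XOR 31 = 15 < 16 — winning move (to 15).
  17: 17 XOR 31 = 14 < 17 — winning move (to 14).
That gives 3 winning moves.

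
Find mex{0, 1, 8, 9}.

2

The values 0, 1 are all present; 2 is the first non-negative integer missing from the set.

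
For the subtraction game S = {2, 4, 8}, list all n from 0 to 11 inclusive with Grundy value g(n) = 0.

0, 1, 6, 7

Grundy values for subtraction set {2, 4, 8}:
k:     0  1  2  3  4  5  6  7  8  9 10 11
g(k):  0  0  1  1  2  2  0  0  1  1  2  2
The P-positions (g = 0) in 0..11 are 0, 1, 6, 7.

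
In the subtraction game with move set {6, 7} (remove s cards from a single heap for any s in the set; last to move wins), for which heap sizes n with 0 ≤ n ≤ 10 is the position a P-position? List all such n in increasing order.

0, 1, 2, 3, 4, 5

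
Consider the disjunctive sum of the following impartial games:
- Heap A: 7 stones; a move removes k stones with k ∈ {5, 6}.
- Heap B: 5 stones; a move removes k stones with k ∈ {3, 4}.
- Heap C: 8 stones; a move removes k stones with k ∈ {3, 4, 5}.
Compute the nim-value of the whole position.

Grundy values for heap A (subtraction set {5, 6}):
g(0) = mex{} = 0
g(1) = mex{} = 0
g(2) = mex{} = 0
g(3) = mex{} = 0
g(4) = mex{} = 0
g(5) = mex{0} = 1
g(6) = mex{0} = 1
g(7) = mex{0} = 1
So g(7) = 1.
For heap B, compute g(0), g(1), … with moves {3, 4}:
g(0) = mex{} = 0
g(1) = mex{} = 0
g(2) = mex{} = 0
g(3) = mex{0} = 1
g(4) = mex{0} = 1
g(5) = mex{0} = 1
So g(5) = 1.
For heap C, compute g(0), g(1), … with moves {3, 4, 5}:
g(0) = mex{} = 0
g(1) = mex{} = 0
g(2) = mex{} = 0
g(3) = mex{0} = 1
g(4) = mex{0} = 1
g(5) = mex{0} = 1
g(6) = mex{0,1} = 2
g(7) = mex{0,1} = 2
g(8) = mex{1} = 0
So g(8) = 0.
The value of a disjunctive sum is the nim-sum of the parts.
Combined value = 1 ⊕ 1 ⊕ 0 = 0.

0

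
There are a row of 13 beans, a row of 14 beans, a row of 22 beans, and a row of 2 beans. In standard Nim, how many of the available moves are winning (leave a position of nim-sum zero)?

Nim-sum: 13 XOR 14 XOR 22 XOR 2 = 23.
The overall nim-sum is X = 23. A row of size p has a winning move iff p XOR X < p (reduce it to p XOR X).
  13: 13 XOR 23 = 26 ≥ 13 — no move.
  14: 14 XOR 23 = 25 ≥ 14 — no move.
  22: 22 XOR 23 = 1 < 22 — winning move (to 1).
  2: 2 XOR 23 = 21 ≥ 2 — no move.
That gives 1 winning move.

1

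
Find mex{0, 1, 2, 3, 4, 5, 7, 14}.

6

The values 0, 1, 2, 3, 4, 5 are all present; 6 is the first non-negative integer missing from the set.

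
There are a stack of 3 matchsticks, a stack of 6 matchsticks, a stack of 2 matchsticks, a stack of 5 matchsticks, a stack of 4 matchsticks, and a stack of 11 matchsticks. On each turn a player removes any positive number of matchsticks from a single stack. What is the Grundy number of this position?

13

Compute the nim-sum pairwise:
3 ⊕ 6 = 5
5 ⊕ 2 = 7
7 ⊕ 5 = 2
2 ⊕ 4 = 6
6 ⊕ 11 = 13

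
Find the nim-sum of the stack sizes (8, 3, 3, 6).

14

In binary:
  1000  (8)
  0011  (3)
  0011  (3)
  0110  (6)
  ----
  1110  (14)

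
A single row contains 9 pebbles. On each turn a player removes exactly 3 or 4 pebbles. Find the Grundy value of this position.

0

Compute g(0), g(1), … for moves {3, 4}:
g(0) = mex{} = 0
g(1) = mex{} = 0
g(2) = mex{} = 0
g(3) = mex{0} = 1
g(4) = mex{0} = 1
g(5) = mex{0} = 1
g(6) = mex{0,1} = 2
g(7) = mex{1} = 0
g(8) = mex{1} = 0
g(9) = mex{1,2} = 0
So g(9) = 0.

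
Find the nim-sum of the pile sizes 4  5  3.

2

Compute the nim-sum pairwise:
4 ^ 5 = 1
1 ^ 3 = 2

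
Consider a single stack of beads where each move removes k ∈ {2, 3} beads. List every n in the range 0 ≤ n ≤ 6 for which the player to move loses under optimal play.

Build the Grundy sequence with g(k) = mex{g(k−s) : s ∈ {2, 3}, s ≤ k}:
k:     0  1  2  3  4  5  6
g(k):  0  0  1  1  2  0  0
The P-positions (g = 0) in 0..6 are 0, 1, 5, 6.

0, 1, 5, 6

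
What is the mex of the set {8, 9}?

0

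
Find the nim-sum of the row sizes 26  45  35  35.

55

Nim-sum: 26 XOR 45 XOR 35 XOR 35 = 55.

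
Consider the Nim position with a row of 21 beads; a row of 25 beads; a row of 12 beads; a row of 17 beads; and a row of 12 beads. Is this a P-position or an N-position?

Nim-sum: 21 ⊕ 25 ⊕ 12 ⊕ 17 ⊕ 12 = 29.
The nim-sum is 29 ≠ 0, so this is an N-position: the player to move can win.

N-position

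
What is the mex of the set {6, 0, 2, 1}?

3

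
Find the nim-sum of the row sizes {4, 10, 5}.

Compute the nim-sum pairwise:
4 XOR 10 = 14
14 XOR 5 = 11

11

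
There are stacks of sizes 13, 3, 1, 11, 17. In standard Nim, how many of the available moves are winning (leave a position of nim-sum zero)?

1

Write each in binary and XOR column by column:
  01101  (13)
  00011  (3)
  00001  (1)
  01011  (11)
  10001  (17)
  -----
  10101  (21)
The overall nim-sum is X = 21. A stack of size p has a winning move iff p XOR X < p (reduce it to p XOR X).
  13: 13 XOR 21 = 24 ≥ 13 — no move.
  3: 3 XOR 21 = 22 ≥ 3 — no move.
  1: 1 XOR 21 = 20 ≥ 1 — no move.
  11: 11 XOR 21 = 30 ≥ 11 — no move.
  17: 17 XOR 21 = 4 < 17 — winning move (to 4).
That gives 1 winning move.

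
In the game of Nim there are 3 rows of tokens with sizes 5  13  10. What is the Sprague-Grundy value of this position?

Compute the nim-sum pairwise:
5 ^ 13 = 8
8 ^ 10 = 2

2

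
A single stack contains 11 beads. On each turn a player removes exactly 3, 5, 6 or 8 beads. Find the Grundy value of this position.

0

Grundy values for subtraction set {3, 5, 6, 8}:
k:     0  1  2  3  4  5  6  7  8  9 10 11
g(k):  0  0  0  1  1  1  2  2  2  3  3  0
So g(11) = 0.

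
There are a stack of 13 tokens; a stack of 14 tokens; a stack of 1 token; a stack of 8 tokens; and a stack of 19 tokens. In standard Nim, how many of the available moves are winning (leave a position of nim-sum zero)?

1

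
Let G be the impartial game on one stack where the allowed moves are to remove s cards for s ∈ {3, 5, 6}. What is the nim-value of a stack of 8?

2

Grundy values for subtraction set {3, 5, 6}:
k:     0  1  2  3  4  5  6  7  8
g(k):  0  0  0  1  1  1  2  2  2
So g(8) = 2.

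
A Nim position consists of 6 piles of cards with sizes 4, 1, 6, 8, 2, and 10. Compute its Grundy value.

3

Bitwise XOR of the heap sizes:
  0100  (4)
  0001  (1)
  0110  (6)
  1000  (8)
  0010  (2)
  1010  (10)
  ----
  0011  (3)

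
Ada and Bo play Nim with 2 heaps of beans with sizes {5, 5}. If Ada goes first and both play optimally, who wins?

Bo wins

Compute the nim-sum pairwise:
5 XOR 5 = 0
The nim-sum is 0, so this is a P-position: the player to move is in a losing position under optimal play; Ada is about to move from it and so loses — Bo wins.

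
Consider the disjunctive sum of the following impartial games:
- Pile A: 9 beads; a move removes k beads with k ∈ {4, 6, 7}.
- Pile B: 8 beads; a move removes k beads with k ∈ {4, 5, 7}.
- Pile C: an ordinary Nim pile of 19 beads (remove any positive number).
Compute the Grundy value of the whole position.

19

Build the Grundy sequence for pile A with g(k) = mex{g(k−s) : s ∈ {4, 6, 7}, s ≤ k}:
g(0) = mex{} = 0
g(1) = mex{} = 0
g(2) = mex{} = 0
g(3) = mex{} = 0
g(4) = mex{0} = 1
g(5) = mex{0} = 1
g(6) = mex{0} = 1
g(7) = mex{0} = 1
g(8) = mex{0,1} = 2
g(9) = mex{0,1} = 2
So g(9) = 2.
Build the Grundy sequence for pile B with g(k) = mex{g(k−s) : s ∈ {4, 5, 7}, s ≤ k}:
g(0) = mex{} = 0
g(1) = mex{} = 0
g(2) = mex{} = 0
g(3) = mex{} = 0
g(4) = mex{0} = 1
g(5) = mex{0} = 1
g(6) = mex{0} = 1
g(7) = mex{0} = 1
g(8) = mex{0,1} = 2
So g(8) = 2.
Pile C is a plain Nim pile of size 19, so its Grundy value is 19.
The value of a disjunctive sum is the nim-sum of the parts.
Combined value = 2 ⊕ 2 ⊕ 19 = 19.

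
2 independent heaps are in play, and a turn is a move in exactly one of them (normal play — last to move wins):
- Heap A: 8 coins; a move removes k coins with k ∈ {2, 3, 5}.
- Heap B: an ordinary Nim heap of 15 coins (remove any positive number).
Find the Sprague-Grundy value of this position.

Grundy values for heap A (subtraction set {2, 3, 5}):
k:     0  1  2  3  4  5  6  7  8
g(k):  0  0  1  1  2  2  3  0  0
So g(8) = 0.
Heap B is a plain Nim heap of size 15, so its Grundy value is 15.
By the Sprague-Grundy theorem, the Grundy value of a sum of independent games is the XOR of the component values.
Combined value = 0 XOR 15 = 15.

15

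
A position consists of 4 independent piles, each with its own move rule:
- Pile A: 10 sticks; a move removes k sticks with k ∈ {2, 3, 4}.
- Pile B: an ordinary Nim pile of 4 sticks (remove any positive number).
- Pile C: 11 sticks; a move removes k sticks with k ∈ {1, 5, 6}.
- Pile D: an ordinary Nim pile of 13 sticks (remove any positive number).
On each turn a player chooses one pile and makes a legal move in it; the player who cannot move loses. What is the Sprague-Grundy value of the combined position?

11

Grundy values for pile A (subtraction set {2, 3, 4}):
g(0) = mex{} = 0
g(1) = mex{} = 0
g(2) = mex{0} = 1
g(3) = mex{0} = 1
g(4) = mex{0,1} = 2
g(5) = mex{0,1} = 2
g(6) = mex{1,2} = 0
g(7) = mex{1,2} = 0
g(8) = mex{0,2} = 1
g(9) = mex{0,2} = 1
g(10) = mex{0,1} = 2
So g(10) = 2.
Pile B is a plain Nim pile of size 4, so its Grundy value is 4.
Build the Grundy sequence for pile C with g(k) = mex{g(k−s) : s ∈ {1, 5, 6}, s ≤ k}:
g(0) = mex{} = 0
g(1) = mex{0} = 1
g(2) = mex{1} = 0
g(3) = mex{0} = 1
g(4) = mex{1} = 0
g(5) = mex{0} = 1
g(6) = mex{0,1} = 2
g(7) = mex{0,1,2} = 3
g(8) = mex{0,1,3} = 2
g(9) = mex{0,1,2} = 3
g(10) = mex{0,1,3} = 2
g(11) = mex{1,2} = 0
So g(11) = 0.
Pile D is a plain Nim pile of size 13, so its Grundy value is 13.
By the Sprague-Grundy theorem, the Grundy value of a sum of independent games is the XOR of the component values.
Combined value = 2 ⊕ 4 ⊕ 0 ⊕ 13 = 11.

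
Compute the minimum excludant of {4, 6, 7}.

0

0 is not in the set, so the mex is 0.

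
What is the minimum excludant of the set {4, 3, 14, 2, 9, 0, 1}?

The values 0, 1, 2, 3, 4 are all present; 5 is the first non-negative integer missing from the set.

5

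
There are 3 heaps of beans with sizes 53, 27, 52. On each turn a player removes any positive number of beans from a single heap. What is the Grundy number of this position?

26

In binary:
  110101  (53)
  011011  (27)
  110100  (52)
  ------
  011010  (26)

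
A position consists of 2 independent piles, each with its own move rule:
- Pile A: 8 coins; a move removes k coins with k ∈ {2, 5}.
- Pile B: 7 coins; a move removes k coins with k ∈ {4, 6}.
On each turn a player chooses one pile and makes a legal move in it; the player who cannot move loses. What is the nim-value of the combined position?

1

For pile A, compute g(0), g(1), … with moves {2, 5}:
k:     0  1  2  3  4  5  6  7  8
g(k):  0  0  1  1  0  2  1  0  0
So g(8) = 0.
Grundy values for pile B (subtraction set {4, 6}):
k:     0  1  2  3  4  5  6  7
g(k):  0  0  0  0  1  1  1  1
So g(7) = 1.
The value of a disjunctive sum is the nim-sum of the parts.
Combined value = 0 ⊕ 1 = 1.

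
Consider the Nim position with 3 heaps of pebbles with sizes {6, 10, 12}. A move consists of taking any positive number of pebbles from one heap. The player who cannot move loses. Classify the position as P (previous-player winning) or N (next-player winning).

Nim-sum: 6 XOR 10 XOR 12 = 0.
The nim-sum is 0, so this is a P-position: the player to move is in a losing position under optimal play.

P-position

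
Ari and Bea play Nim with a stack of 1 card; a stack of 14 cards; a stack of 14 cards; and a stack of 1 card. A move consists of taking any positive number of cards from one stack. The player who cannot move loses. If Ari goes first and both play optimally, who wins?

Bea wins

Compute the nim-sum pairwise:
1 ⊕ 14 = 15
15 ⊕ 14 = 1
1 ⊕ 1 = 0
The nim-sum is 0, so this is a P-position: the player to move is in a losing position under optimal play; Ari is about to move from it and so loses — Bea wins.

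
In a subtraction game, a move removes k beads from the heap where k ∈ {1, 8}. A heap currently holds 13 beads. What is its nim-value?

0

Build the Grundy sequence with g(k) = mex{g(k−s) : s ∈ {1, 8}, s ≤ k}:
k:     0  1  2  3  4  5  6  7  8  9 10 11 12 13
g(k):  0  1  0  1  0  1  0  1  2  0  1  0  1  0
So g(13) = 0.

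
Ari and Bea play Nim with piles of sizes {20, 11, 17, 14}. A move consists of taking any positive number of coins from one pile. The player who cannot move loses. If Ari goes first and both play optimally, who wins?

Bea wins

Compute the nim-sum pairwise:
20 ^ 11 = 31
31 ^ 17 = 14
14 ^ 14 = 0
The nim-sum is 0, so this is a P-position: the player to move is in a losing position under optimal play; Ari is about to move from it and so loses — Bea wins.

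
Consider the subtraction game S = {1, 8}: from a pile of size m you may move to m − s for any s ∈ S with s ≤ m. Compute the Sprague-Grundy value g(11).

Grundy values for subtraction set {1, 8}:
k:     0  1  2  3  4  5  6  7  8  9 10 11
g(k):  0  1  0  1  0  1  0  1  2  0  1  0
So g(11) = 0.

0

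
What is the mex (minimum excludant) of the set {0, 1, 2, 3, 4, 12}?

5

The values 0, 1, 2, 3, 4 are all present; 5 is the first non-negative integer missing from the set.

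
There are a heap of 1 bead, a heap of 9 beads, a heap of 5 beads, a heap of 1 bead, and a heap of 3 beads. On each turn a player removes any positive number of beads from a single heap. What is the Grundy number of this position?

Write each in binary and XOR column by column:
  0001  (1)
  1001  (9)
  0101  (5)
  0001  (1)
  0011  (3)
  ----
  1111  (15)

15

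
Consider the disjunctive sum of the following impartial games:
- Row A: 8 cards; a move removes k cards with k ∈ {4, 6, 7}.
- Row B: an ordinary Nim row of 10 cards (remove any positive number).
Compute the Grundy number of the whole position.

Grundy values for row A (subtraction set {4, 6, 7}):
g(0) = mex{} = 0
g(1) = mex{} = 0
g(2) = mex{} = 0
g(3) = mex{} = 0
g(4) = mex{0} = 1
g(5) = mex{0} = 1
g(6) = mex{0} = 1
g(7) = mex{0} = 1
g(8) = mex{0,1} = 2
So g(8) = 2.
Row B is a plain Nim row of size 10, so its Grundy value is 10.
The value of a disjunctive sum is the nim-sum of the parts.
Combined value = 2 XOR 10 = 8.

8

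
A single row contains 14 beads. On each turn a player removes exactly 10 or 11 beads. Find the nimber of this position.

1

Compute g(0), g(1), … for moves {10, 11}:
g(0) = mex{} = 0
g(1) = mex{} = 0
g(2) = mex{} = 0
g(3) = mex{} = 0
g(4) = mex{} = 0
g(5) = mex{} = 0
g(6) = mex{} = 0
g(7) = mex{} = 0
g(8) = mex{} = 0
g(9) = mex{} = 0
g(10) = mex{0} = 1
g(11) = mex{0} = 1
g(12) = mex{0} = 1
g(13) = mex{0} = 1
g(14) = mex{0} = 1
So g(14) = 1.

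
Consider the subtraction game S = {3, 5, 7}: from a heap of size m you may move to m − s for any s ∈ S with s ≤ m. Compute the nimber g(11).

Build the Grundy sequence with g(k) = mex{g(k−s) : s ∈ {3, 5, 7}, s ≤ k}:
k:     0  1  2  3  4  5  6  7  8  9 10 11
g(k):  0  0  0  1  1  1  2  2  2  3  0  0
So g(11) = 0.

0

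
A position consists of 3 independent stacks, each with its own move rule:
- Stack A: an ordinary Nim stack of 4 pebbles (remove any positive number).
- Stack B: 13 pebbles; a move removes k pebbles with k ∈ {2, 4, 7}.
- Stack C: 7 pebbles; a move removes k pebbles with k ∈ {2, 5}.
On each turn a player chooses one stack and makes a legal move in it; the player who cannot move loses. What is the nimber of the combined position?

6

Stack A is a plain Nim stack of size 4, so its Grundy value is 4.
For stack B, compute g(0), g(1), … with moves {2, 4, 7}:
g(0) = mex{} = 0
g(1) = mex{} = 0
g(2) = mex{0} = 1
g(3) = mex{0} = 1
g(4) = mex{0,1} = 2
g(5) = mex{0,1} = 2
g(6) = mex{1,2} = 0
g(7) = mex{0,1,2} = 3
g(8) = mex{0,2} = 1
g(9) = mex{1,2,3} = 0
g(10) = mex{0,1} = 2
g(11) = mex{0,2,3} = 1
g(12) = mex{1,2} = 0
g(13) = mex{0,1} = 2
So g(13) = 2.
Build the Grundy sequence for stack C with g(k) = mex{g(k−s) : s ∈ {2, 5}, s ≤ k}:
g(0) = mex{} = 0
g(1) = mex{} = 0
g(2) = mex{0} = 1
g(3) = mex{0} = 1
g(4) = mex{1} = 0
g(5) = mex{0,1} = 2
g(6) = mex{0} = 1
g(7) = mex{1,2} = 0
So g(7) = 0.
By the Sprague-Grundy theorem, the Grundy value of a sum of independent games is the XOR of the component values.
Combined value = 4 ⊕ 2 ⊕ 0 = 6.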